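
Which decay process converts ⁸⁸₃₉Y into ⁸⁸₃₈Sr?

beta-plus decay or electron capture

ΔA = 88 − 88 = 0; ΔZ = 38 − 39 = -1.
A is unchanged and Z drops by 1 — a proton has become a neutron (β⁺ emission or electron capture).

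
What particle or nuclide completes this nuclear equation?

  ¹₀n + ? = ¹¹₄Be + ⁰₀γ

Be-10

Conserve mass number: 1 + A = 11 + 0, so A = 10.
Conserve atomic number: 0 + Z = 4 + 0, so Z = 4.
Z = 4 is beryllium, so the species is ¹⁰₄Be.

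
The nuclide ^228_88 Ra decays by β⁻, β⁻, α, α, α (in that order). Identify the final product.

Start: (A, Z) = (228, 88).
After β⁻: (228, 89).
After β⁻: (228, 90).
After α: (224, 88).
After α: (220, 86).
After α: (216, 84).
Z = 84 is polonium.

Po-216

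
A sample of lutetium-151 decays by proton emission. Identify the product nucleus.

Proton emission: mass number changes by -1, atomic number by -1.
A: 151 − 1 = 150; Z: 71 − 1 = 70.
Z = 70 is ytterbium, so the daughter is ytterbium-150.

Yb-150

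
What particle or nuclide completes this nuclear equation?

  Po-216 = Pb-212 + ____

Conserve mass number: 216 = 212 + A, so A = 4.
Conserve atomic number: 84 = 82 + Z, so Z = 2.
A = 4 and Z = 2 is He-4 — an alpha particle.

alpha particle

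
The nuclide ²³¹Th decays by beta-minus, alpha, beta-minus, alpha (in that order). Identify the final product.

Start: (A, Z) = (231, 90).
After β⁻: (231, 91).
After α: (227, 89).
After β⁻: (227, 90).
After α: (223, 88).
Z = 88 is radium.

Ra-223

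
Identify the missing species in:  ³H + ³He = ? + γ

Conserve mass number: 3 + 3 = A + 0, so A = 6.
Conserve atomic number: 1 + 2 = Z + 0, so Z = 3.
Z = 3 is lithium, so the species is ⁶Li.

Li-6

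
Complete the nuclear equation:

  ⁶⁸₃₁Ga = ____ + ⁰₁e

Conserve mass number: 68 = A + 0, so A = 68.
Conserve atomic number: 31 = Z + 1, so Z = 30.
Z = 30 is zinc, so the species is ⁶⁸₃₀Zn.

Zn-68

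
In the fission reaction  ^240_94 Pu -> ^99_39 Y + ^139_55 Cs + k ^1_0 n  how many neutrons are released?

2

Conserve mass number: 240 = 99 + 139 + k, so k = 240 − 238 = 2.
Check atomic number: 94 = 39 + 55 + 0 = 94. ✓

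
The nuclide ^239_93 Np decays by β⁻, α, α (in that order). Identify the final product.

Th-231

Start: (A, Z) = (239, 93).
After β⁻: (239, 94).
After α: (235, 92).
After α: (231, 90).
Z = 90 is thorium.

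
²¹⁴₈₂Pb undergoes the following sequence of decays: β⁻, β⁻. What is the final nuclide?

Start: (A, Z) = (214, 82).
After β⁻: (214, 83).
After β⁻: (214, 84).
Z = 84 is polonium.

Po-214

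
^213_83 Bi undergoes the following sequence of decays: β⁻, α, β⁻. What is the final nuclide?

Bi-209

Start: (A, Z) = (213, 83).
After β⁻: (213, 84).
After α: (209, 82).
After β⁻: (209, 83).
Z = 83 is bismuth.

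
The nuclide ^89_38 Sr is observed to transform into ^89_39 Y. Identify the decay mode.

ΔA = 89 − 89 = 0; ΔZ = 39 − 38 = +1.
A is unchanged and Z rises by 1 — a neutron has become a proton (β⁻ decay).

beta-minus decay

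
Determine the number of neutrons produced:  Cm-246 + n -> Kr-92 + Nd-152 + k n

3

Conserve mass number: 247 = 92 + 152 + k, so k = 247 − 244 = 3.
Check atomic number: 96 = 36 + 60 + 0 = 96. ✓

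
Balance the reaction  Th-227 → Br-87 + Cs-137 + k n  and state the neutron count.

3

Conserve mass number: 227 = 87 + 137 + k, so k = 227 − 224 = 3.
Check atomic number: 90 = 35 + 55 + 0 = 90. ✓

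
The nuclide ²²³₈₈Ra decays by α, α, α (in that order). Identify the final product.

Start: (A, Z) = (223, 88).
After α: (219, 86).
After α: (215, 84).
After α: (211, 82).
Z = 82 is lead.

Pb-211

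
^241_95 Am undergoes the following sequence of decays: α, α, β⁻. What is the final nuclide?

U-233

Start: (A, Z) = (241, 95).
After α: (237, 93).
After α: (233, 91).
After β⁻: (233, 92).
Z = 92 is uranium.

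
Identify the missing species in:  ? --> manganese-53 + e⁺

Conserve mass number: A = 53 + 0, so A = 53.
Conserve atomic number: Z = 25 + 1, so Z = 26.
Z = 26 is iron, so the species is iron-53.

Fe-53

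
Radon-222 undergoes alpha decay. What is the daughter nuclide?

Po-218

Alpha decay: mass number changes by -4, atomic number by -2.
A: 222 − 4 = 218; Z: 86 − 2 = 84.
Z = 84 is polonium, so the daughter is polonium-218.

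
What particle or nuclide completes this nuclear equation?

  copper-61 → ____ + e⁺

Ni-61

Conserve mass number: 61 = A + 0, so A = 61.
Conserve atomic number: 29 = Z + 1, so Z = 28.
Z = 28 is nickel, so the species is nickel-61.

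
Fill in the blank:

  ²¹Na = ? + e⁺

Ne-21

Conserve mass number: 21 = A + 0, so A = 21.
Conserve atomic number: 11 = Z + 1, so Z = 10.
Z = 10 is neon, so the species is ²¹Ne.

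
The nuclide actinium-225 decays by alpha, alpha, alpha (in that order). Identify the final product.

Start: (A, Z) = (225, 89).
After α: (221, 87).
After α: (217, 85).
After α: (213, 83).
Z = 83 is bismuth.

Bi-213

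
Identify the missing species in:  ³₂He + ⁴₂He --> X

Conserve mass number: 3 + 4 = A, so A = 7.
Conserve atomic number: 2 + 2 = Z, so Z = 4.
Z = 4 is beryllium, so the species is ⁷₄Be.

Be-7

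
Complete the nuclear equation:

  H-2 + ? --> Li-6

Conserve mass number: 2 + A = 6, so A = 4.
Conserve atomic number: 1 + Z = 3, so Z = 2.
A = 4 and Z = 2 is He-4 — an alpha particle.

alpha particle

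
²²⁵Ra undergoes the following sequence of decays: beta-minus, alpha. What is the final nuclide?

Start: (A, Z) = (225, 88).
After β⁻: (225, 89).
After α: (221, 87).
Z = 87 is francium.

Fr-221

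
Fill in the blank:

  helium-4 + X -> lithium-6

Conserve mass number: 4 + A = 6, so A = 2.
Conserve atomic number: 2 + Z = 3, so Z = 1.
A = 2 and Z = 1 is hydrogen-2 — a deuteron.

deuteron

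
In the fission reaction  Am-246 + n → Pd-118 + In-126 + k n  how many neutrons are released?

Conserve mass number: 247 = 118 + 126 + k, so k = 247 − 244 = 3.
Check atomic number: 95 = 46 + 49 + 0 = 95. ✓

3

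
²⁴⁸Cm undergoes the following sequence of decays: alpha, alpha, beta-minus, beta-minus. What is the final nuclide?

Pu-240

Start: (A, Z) = (248, 96).
After α: (244, 94).
After α: (240, 92).
After β⁻: (240, 93).
After β⁻: (240, 94).
Z = 94 is plutonium.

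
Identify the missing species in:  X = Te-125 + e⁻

Sb-125

Conserve mass number: A = 125 + 0, so A = 125.
Conserve atomic number: Z = 52 − 1, so Z = 51.
Z = 51 is antimony, so the species is Sb-125.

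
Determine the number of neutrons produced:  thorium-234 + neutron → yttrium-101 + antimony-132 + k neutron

Conserve mass number: 235 = 101 + 132 + k, so k = 235 − 233 = 2.
Check atomic number: 90 = 39 + 51 + 0 = 90. ✓

2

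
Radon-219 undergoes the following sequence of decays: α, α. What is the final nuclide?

Start: (A, Z) = (219, 86).
After α: (215, 84).
After α: (211, 82).
Z = 82 is lead.

Pb-211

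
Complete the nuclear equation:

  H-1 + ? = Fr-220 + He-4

Ra-223

Conserve mass number: 1 + A = 220 + 4, so A = 223.
Conserve atomic number: 1 + Z = 87 + 2, so Z = 88.
Z = 88 is radium, so the species is Ra-223.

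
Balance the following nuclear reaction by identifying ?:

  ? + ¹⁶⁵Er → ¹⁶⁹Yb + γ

Conserve mass number: A + 165 = 169 + 0, so A = 4.
Conserve atomic number: Z + 68 = 70 + 0, so Z = 2.
A = 4 and Z = 2 is ⁴He — an alpha particle.

alpha particle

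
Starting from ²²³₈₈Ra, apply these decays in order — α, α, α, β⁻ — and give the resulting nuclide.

Bi-211

Start: (A, Z) = (223, 88).
After α: (219, 86).
After α: (215, 84).
After α: (211, 82).
After β⁻: (211, 83).
Z = 83 is bismuth.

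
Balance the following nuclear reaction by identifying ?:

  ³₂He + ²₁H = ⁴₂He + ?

Conserve mass number: 3 + 2 = 4 + A, so A = 1.
Conserve atomic number: 2 + 1 = 2 + Z, so Z = 1.
A = 1 and Z = 1 is ¹₁H — a proton.

proton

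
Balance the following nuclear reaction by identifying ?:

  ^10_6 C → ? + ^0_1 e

B-10

Conserve mass number: 10 = A + 0, so A = 10.
Conserve atomic number: 6 = Z + 1, so Z = 5.
Z = 5 is boron, so the species is ^10_5 B.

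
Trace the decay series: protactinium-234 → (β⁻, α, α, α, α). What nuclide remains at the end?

Start: (A, Z) = (234, 91).
After β⁻: (234, 92).
After α: (230, 90).
After α: (226, 88).
After α: (222, 86).
After α: (218, 84).
Z = 84 is polonium.

Po-218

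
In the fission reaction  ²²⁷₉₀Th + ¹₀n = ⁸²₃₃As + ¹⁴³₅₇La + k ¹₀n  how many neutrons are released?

3

Conserve mass number: 228 = 82 + 143 + k, so k = 228 − 225 = 3.
Check atomic number: 90 = 33 + 57 + 0 = 90. ✓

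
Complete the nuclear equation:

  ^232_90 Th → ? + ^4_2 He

Conserve mass number: 232 = A + 4, so A = 228.
Conserve atomic number: 90 = Z + 2, so Z = 88.
Z = 88 is radium, so the species is ^228_88 Ra.

Ra-228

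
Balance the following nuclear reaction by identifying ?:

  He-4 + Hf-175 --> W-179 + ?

gamma ray

Conserve mass number: 4 + 175 = 179 + A, so A = 0.
Conserve atomic number: 2 + 72 = 74 + Z, so Z = 0.
A = 0 and Z = 0 is γ — a gamma ray.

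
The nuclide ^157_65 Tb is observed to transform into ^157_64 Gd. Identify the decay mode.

ΔA = 157 − 157 = 0; ΔZ = 64 − 65 = -1.
A is unchanged and Z drops by 1 — a proton has become a neutron (β⁺ emission or electron capture).

beta-plus decay or electron capture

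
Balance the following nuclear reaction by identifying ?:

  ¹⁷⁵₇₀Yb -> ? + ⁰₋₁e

Lu-175

Conserve mass number: 175 = A + 0, so A = 175.
Conserve atomic number: 70 = Z − 1, so Z = 71.
Z = 71 is lutetium, so the species is ¹⁷⁵₇₁Lu.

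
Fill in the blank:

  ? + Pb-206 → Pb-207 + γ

neutron

Conserve mass number: A + 206 = 207 + 0, so A = 1.
Conserve atomic number: Z + 82 = 82 + 0, so Z = 0.
A = 1 and Z = 0 is n — a neutron.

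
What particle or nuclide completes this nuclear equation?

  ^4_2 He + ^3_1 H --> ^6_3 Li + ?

neutron

Conserve mass number: 4 + 3 = 6 + A, so A = 1.
Conserve atomic number: 2 + 1 = 3 + Z, so Z = 0.
A = 1 and Z = 0 is ^1_0 n — a neutron.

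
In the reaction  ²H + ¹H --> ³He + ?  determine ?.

gamma ray

Conserve mass number: 2 + 1 = 3 + A, so A = 0.
Conserve atomic number: 1 + 1 = 2 + Z, so Z = 0.
A = 0 and Z = 0 is γ — a gamma ray.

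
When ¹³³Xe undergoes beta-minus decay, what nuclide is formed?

Cs-133

Beta-minus decay: mass number changes by +0, atomic number by +1.
A: 133 = 133; Z: 54 + 1 = 55.
Z = 55 is caesium, so the daughter is ¹³³Cs.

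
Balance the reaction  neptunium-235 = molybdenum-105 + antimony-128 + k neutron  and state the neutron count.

2

Conserve mass number: 235 = 105 + 128 + k, so k = 235 − 233 = 2.
Check atomic number: 93 = 42 + 51 + 0 = 93. ✓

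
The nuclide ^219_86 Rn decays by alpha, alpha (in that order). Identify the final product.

Pb-211

Start: (A, Z) = (219, 86).
After α: (215, 84).
After α: (211, 82).
Z = 82 is lead.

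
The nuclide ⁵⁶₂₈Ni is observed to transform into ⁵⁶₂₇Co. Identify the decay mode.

ΔA = 56 − 56 = 0; ΔZ = 27 − 28 = -1.
A is unchanged and Z drops by 1 — a proton has become a neutron (β⁺ emission or electron capture).

beta-plus decay or electron capture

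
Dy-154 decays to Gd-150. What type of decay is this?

alpha decay

ΔA = 150 − 154 = -4; ΔZ = 64 − 66 = -2.
A drops by 4 and Z drops by 2 — the signature of alpha emission.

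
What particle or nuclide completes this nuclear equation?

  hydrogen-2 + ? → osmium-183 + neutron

Re-182

Conserve mass number: 2 + A = 183 + 1, so A = 182.
Conserve atomic number: 1 + Z = 76 + 0, so Z = 75.
Z = 75 is rhenium, so the species is rhenium-182.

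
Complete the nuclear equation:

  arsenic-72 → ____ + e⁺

Ge-72

Conserve mass number: 72 = A + 0, so A = 72.
Conserve atomic number: 33 = Z + 1, so Z = 32.
Z = 32 is germanium, so the species is germanium-72.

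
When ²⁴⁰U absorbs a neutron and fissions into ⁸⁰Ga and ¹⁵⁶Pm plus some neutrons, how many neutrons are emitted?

Conserve mass number: 241 = 80 + 156 + k, so k = 241 − 236 = 5.
Check atomic number: 92 = 31 + 61 + 0 = 92. ✓

5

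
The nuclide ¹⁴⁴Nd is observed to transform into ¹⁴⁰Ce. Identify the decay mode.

ΔA = 140 − 144 = -4; ΔZ = 58 − 60 = -2.
A drops by 4 and Z drops by 2 — the signature of alpha emission.

alpha decay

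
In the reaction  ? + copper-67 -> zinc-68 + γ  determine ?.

Conserve mass number: A + 67 = 68 + 0, so A = 1.
Conserve atomic number: Z + 29 = 30 + 0, so Z = 1.
A = 1 and Z = 1 is hydrogen-1 — a proton.

proton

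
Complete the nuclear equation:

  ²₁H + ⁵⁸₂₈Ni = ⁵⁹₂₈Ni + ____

Conserve mass number: 2 + 58 = 59 + A, so A = 1.
Conserve atomic number: 1 + 28 = 28 + Z, so Z = 1.
A = 1 and Z = 1 is ¹₁H — a proton.

proton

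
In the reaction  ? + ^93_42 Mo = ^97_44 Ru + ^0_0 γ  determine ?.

Conserve mass number: A + 93 = 97 + 0, so A = 4.
Conserve atomic number: Z + 42 = 44 + 0, so Z = 2.
A = 4 and Z = 2 is ^4_2 He — an alpha particle.

alpha particle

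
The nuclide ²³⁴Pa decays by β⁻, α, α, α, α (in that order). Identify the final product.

Po-218

Start: (A, Z) = (234, 91).
After β⁻: (234, 92).
After α: (230, 90).
After α: (226, 88).
After α: (222, 86).
After α: (218, 84).
Z = 84 is polonium.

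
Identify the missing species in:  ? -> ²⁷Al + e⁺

Si-27

Conserve mass number: A = 27 + 0, so A = 27.
Conserve atomic number: Z = 13 + 1, so Z = 14.
Z = 14 is silicon, so the species is ²⁷Si.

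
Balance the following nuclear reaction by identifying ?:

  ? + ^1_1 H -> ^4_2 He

Conserve mass number: A + 1 = 4, so A = 3.
Conserve atomic number: Z + 1 = 2, so Z = 1.
A = 3 and Z = 1 is ^3_1 H — a triton.

triton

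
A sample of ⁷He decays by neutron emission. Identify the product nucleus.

He-6

Neutron emission: mass number changes by -1, atomic number by +0.
A: 7 − 1 = 6; Z: 2 = 2.
Z = 2 is helium, so the daughter is ⁶He.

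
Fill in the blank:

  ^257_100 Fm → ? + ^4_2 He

Cf-253

Conserve mass number: 257 = A + 4, so A = 253.
Conserve atomic number: 100 = Z + 2, so Z = 98.
Z = 98 is californium, so the species is ^253_98 Cf.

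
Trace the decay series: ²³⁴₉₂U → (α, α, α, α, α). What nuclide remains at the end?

Start: (A, Z) = (234, 92).
After α: (230, 90).
After α: (226, 88).
After α: (222, 86).
After α: (218, 84).
After α: (214, 82).
Z = 82 is lead.

Pb-214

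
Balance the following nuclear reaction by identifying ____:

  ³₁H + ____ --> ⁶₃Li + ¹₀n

alpha particle

Conserve mass number: 3 + A = 6 + 1, so A = 4.
Conserve atomic number: 1 + Z = 3 + 0, so Z = 2.
A = 4 and Z = 2 is ⁴₂He — an alpha particle.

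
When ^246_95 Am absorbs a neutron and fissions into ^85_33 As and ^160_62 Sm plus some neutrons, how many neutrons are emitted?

Conserve mass number: 247 = 85 + 160 + k, so k = 247 − 245 = 2.
Check atomic number: 95 = 33 + 62 + 0 = 95. ✓

2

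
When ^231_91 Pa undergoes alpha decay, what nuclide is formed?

Alpha decay: mass number changes by -4, atomic number by -2.
A: 231 − 4 = 227; Z: 91 − 2 = 89.
Z = 89 is actinium, so the daughter is ^227_89 Ac.

Ac-227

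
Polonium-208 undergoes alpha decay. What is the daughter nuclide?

Alpha decay: mass number changes by -4, atomic number by -2.
A: 208 − 4 = 204; Z: 84 − 2 = 82.
Z = 82 is lead, so the daughter is lead-204.

Pb-204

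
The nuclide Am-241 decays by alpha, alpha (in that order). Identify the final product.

Pa-233

Start: (A, Z) = (241, 95).
After α: (237, 93).
After α: (233, 91).
Z = 91 is protactinium.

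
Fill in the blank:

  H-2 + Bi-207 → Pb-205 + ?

Conserve mass number: 2 + 207 = 205 + A, so A = 4.
Conserve atomic number: 1 + 83 = 82 + Z, so Z = 2.
A = 4 and Z = 2 is He-4 — an alpha particle.

alpha particle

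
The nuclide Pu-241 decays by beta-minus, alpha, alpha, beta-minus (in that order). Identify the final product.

Start: (A, Z) = (241, 94).
After β⁻: (241, 95).
After α: (237, 93).
After α: (233, 91).
After β⁻: (233, 92).
Z = 92 is uranium.

U-233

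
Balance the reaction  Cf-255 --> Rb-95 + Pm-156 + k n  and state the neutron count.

4

Conserve mass number: 255 = 95 + 156 + k, so k = 255 − 251 = 4.
Check atomic number: 98 = 37 + 61 + 0 = 98. ✓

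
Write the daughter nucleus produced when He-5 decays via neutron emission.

Neutron emission: mass number changes by -1, atomic number by +0.
A: 5 − 1 = 4; Z: 2 = 2.
Z = 2 is helium, so the daughter is He-4.

He-4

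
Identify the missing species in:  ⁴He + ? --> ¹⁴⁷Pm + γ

Conserve mass number: 4 + A = 147 + 0, so A = 143.
Conserve atomic number: 2 + Z = 61 + 0, so Z = 59.
Z = 59 is praseodymium, so the species is ¹⁴³Pr.

Pr-143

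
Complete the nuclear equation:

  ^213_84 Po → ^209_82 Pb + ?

alpha particle

Conserve mass number: 213 = 209 + A, so A = 4.
Conserve atomic number: 84 = 82 + Z, so Z = 2.
A = 4 and Z = 2 is ^4_2 He — an alpha particle.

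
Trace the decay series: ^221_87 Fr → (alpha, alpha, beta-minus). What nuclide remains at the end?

Po-213

Start: (A, Z) = (221, 87).
After α: (217, 85).
After α: (213, 83).
After β⁻: (213, 84).
Z = 84 is polonium.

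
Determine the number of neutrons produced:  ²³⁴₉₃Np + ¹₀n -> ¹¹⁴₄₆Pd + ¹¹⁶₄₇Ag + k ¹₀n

5

Conserve mass number: 235 = 114 + 116 + k, so k = 235 − 230 = 5.
Check atomic number: 93 = 46 + 47 + 0 = 93. ✓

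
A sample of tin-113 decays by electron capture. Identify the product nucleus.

Electron capture: mass number changes by +0, atomic number by -1.
A: 113 = 113; Z: 50 − 1 = 49.
Z = 49 is indium, so the daughter is indium-113.

In-113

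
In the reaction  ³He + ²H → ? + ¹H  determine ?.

Conserve mass number: 3 + 2 = A + 1, so A = 4.
Conserve atomic number: 2 + 1 = Z + 1, so Z = 2.
A = 4 and Z = 2 is ⁴He — an alpha particle.

He-4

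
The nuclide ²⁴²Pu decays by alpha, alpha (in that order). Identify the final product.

Start: (A, Z) = (242, 94).
After α: (238, 92).
After α: (234, 90).
Z = 90 is thorium.

Th-234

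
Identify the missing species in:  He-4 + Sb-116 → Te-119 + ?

proton

Conserve mass number: 4 + 116 = 119 + A, so A = 1.
Conserve atomic number: 2 + 51 = 52 + Z, so Z = 1.
A = 1 and Z = 1 is H-1 — a proton.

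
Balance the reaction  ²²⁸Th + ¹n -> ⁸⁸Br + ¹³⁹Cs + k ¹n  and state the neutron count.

Conserve mass number: 229 = 88 + 139 + k, so k = 229 − 227 = 2.
Check atomic number: 90 = 35 + 55 + 0 = 90. ✓

2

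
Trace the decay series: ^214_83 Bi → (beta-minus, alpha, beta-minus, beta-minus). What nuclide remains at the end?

Start: (A, Z) = (214, 83).
After β⁻: (214, 84).
After α: (210, 82).
After β⁻: (210, 83).
After β⁻: (210, 84).
Z = 84 is polonium.

Po-210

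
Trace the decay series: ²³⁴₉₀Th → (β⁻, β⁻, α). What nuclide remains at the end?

Th-230

Start: (A, Z) = (234, 90).
After β⁻: (234, 91).
After β⁻: (234, 92).
After α: (230, 90).
Z = 90 is thorium.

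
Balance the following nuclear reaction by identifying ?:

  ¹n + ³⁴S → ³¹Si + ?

alpha particle

Conserve mass number: 1 + 34 = 31 + A, so A = 4.
Conserve atomic number: 0 + 16 = 14 + Z, so Z = 2.
A = 4 and Z = 2 is ⁴He — an alpha particle.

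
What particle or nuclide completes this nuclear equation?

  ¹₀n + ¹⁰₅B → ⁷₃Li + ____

alpha particle

Conserve mass number: 1 + 10 = 7 + A, so A = 4.
Conserve atomic number: 0 + 5 = 3 + Z, so Z = 2.
A = 4 and Z = 2 is ⁴₂He — an alpha particle.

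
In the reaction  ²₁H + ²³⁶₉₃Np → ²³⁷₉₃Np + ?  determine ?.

Conserve mass number: 2 + 236 = 237 + A, so A = 1.
Conserve atomic number: 1 + 93 = 93 + Z, so Z = 1.
A = 1 and Z = 1 is ¹₁H — a proton.

proton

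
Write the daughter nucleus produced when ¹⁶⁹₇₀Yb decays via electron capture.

Electron capture: mass number changes by +0, atomic number by -1.
A: 169 = 169; Z: 70 − 1 = 69.
Z = 69 is thulium, so the daughter is ¹⁶⁹₆₉Tm.

Tm-169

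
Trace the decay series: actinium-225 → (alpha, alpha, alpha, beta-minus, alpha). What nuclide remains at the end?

Start: (A, Z) = (225, 89).
After α: (221, 87).
After α: (217, 85).
After α: (213, 83).
After β⁻: (213, 84).
After α: (209, 82).
Z = 82 is lead.

Pb-209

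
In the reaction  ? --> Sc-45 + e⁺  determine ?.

Conserve mass number: A = 45 + 0, so A = 45.
Conserve atomic number: Z = 21 + 1, so Z = 22.
Z = 22 is titanium, so the species is Ti-45.

Ti-45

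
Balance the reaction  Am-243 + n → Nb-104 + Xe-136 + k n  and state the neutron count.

Conserve mass number: 244 = 104 + 136 + k, so k = 244 − 240 = 4.
Check atomic number: 95 = 41 + 54 + 0 = 95. ✓

4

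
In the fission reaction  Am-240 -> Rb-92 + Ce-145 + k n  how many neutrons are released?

3

Conserve mass number: 240 = 92 + 145 + k, so k = 240 − 237 = 3.
Check atomic number: 95 = 37 + 58 + 0 = 95. ✓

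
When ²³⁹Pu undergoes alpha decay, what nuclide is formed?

U-235

Alpha decay: mass number changes by -4, atomic number by -2.
A: 239 − 4 = 235; Z: 94 − 2 = 92.
Z = 92 is uranium, so the daughter is ²³⁵U.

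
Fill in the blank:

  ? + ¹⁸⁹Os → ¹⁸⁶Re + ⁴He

proton

Conserve mass number: A + 189 = 186 + 4, so A = 1.
Conserve atomic number: Z + 76 = 75 + 2, so Z = 1.
A = 1 and Z = 1 is ¹H — a proton.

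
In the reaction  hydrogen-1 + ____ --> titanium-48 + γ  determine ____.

Sc-47

Conserve mass number: 1 + A = 48 + 0, so A = 47.
Conserve atomic number: 1 + Z = 22 + 0, so Z = 21.
Z = 21 is scandium, so the species is scandium-47.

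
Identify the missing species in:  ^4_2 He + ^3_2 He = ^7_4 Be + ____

gamma ray

Conserve mass number: 4 + 3 = 7 + A, so A = 0.
Conserve atomic number: 2 + 2 = 4 + Z, so Z = 0.
A = 0 and Z = 0 is ^0_0 γ — a gamma ray.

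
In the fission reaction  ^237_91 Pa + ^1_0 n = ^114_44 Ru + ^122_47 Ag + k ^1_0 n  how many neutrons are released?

Conserve mass number: 238 = 114 + 122 + k, so k = 238 − 236 = 2.
Check atomic number: 91 = 44 + 47 + 0 = 91. ✓

2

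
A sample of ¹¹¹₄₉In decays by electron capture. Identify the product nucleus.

Cd-111

Electron capture: mass number changes by +0, atomic number by -1.
A: 111 = 111; Z: 49 − 1 = 48.
Z = 48 is cadmium, so the daughter is ¹¹¹₄₈Cd.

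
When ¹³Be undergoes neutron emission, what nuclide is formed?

Neutron emission: mass number changes by -1, atomic number by +0.
A: 13 − 1 = 12; Z: 4 = 4.
Z = 4 is beryllium, so the daughter is ¹²Be.

Be-12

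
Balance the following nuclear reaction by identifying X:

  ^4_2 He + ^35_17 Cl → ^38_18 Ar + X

proton

Conserve mass number: 4 + 35 = 38 + A, so A = 1.
Conserve atomic number: 2 + 17 = 18 + Z, so Z = 1.
A = 1 and Z = 1 is ^1_1 H — a proton.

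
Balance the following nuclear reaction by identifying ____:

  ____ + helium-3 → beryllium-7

alpha particle

Conserve mass number: A + 3 = 7, so A = 4.
Conserve atomic number: Z + 2 = 4, so Z = 2.
A = 4 and Z = 2 is helium-4 — an alpha particle.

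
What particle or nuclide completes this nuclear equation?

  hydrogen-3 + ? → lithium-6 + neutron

alpha particle

Conserve mass number: 3 + A = 6 + 1, so A = 4.
Conserve atomic number: 1 + Z = 3 + 0, so Z = 2.
A = 4 and Z = 2 is helium-4 — an alpha particle.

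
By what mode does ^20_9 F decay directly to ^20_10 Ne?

beta-minus decay

ΔA = 20 − 20 = 0; ΔZ = 10 − 9 = +1.
A is unchanged and Z rises by 1 — a neutron has become a proton (β⁻ decay).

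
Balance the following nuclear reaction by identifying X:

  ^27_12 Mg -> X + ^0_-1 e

Conserve mass number: 27 = A + 0, so A = 27.
Conserve atomic number: 12 = Z − 1, so Z = 13.
Z = 13 is aluminium, so the species is ^27_13 Al.

Al-27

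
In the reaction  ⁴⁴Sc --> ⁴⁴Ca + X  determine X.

positron

Conserve mass number: 44 = 44 + A, so A = 0.
Conserve atomic number: 21 = 20 + Z, so Z = 1.
A = 0 and Z = 1 is e⁺ — a positron.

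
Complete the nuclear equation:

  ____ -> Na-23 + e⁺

Conserve mass number: A = 23 + 0, so A = 23.
Conserve atomic number: Z = 11 + 1, so Z = 12.
Z = 12 is magnesium, so the species is Mg-23.

Mg-23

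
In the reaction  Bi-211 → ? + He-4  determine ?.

Tl-207

Conserve mass number: 211 = A + 4, so A = 207.
Conserve atomic number: 83 = Z + 2, so Z = 81.
Z = 81 is thallium, so the species is Tl-207.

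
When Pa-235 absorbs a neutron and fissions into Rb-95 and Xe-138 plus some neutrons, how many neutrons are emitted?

3

Conserve mass number: 236 = 95 + 138 + k, so k = 236 − 233 = 3.
Check atomic number: 91 = 37 + 54 + 0 = 91. ✓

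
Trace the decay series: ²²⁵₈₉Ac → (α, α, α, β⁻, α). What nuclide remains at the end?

Pb-209

Start: (A, Z) = (225, 89).
After α: (221, 87).
After α: (217, 85).
After α: (213, 83).
After β⁻: (213, 84).
After α: (209, 82).
Z = 82 is lead.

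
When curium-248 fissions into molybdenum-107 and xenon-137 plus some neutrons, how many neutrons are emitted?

4

Conserve mass number: 248 = 107 + 137 + k, so k = 248 − 244 = 4.
Check atomic number: 96 = 42 + 54 + 0 = 96. ✓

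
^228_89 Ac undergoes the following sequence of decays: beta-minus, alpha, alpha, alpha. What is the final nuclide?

Start: (A, Z) = (228, 89).
After β⁻: (228, 90).
After α: (224, 88).
After α: (220, 86).
After α: (216, 84).
Z = 84 is polonium.

Po-216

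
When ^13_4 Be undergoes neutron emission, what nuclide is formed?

Neutron emission: mass number changes by -1, atomic number by +0.
A: 13 − 1 = 12; Z: 4 = 4.
Z = 4 is beryllium, so the daughter is ^12_4 Be.

Be-12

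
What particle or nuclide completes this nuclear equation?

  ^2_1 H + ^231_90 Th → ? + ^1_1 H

Conserve mass number: 2 + 231 = A + 1, so A = 232.
Conserve atomic number: 1 + 90 = Z + 1, so Z = 90.
Z = 90 is thorium, so the species is ^232_90 Th.

Th-232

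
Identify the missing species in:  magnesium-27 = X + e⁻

Al-27

Conserve mass number: 27 = A + 0, so A = 27.
Conserve atomic number: 12 = Z − 1, so Z = 13.
Z = 13 is aluminium, so the species is aluminium-27.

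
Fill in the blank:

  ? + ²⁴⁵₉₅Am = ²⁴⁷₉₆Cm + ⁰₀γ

deuteron

Conserve mass number: A + 245 = 247 + 0, so A = 2.
Conserve atomic number: Z + 95 = 96 + 0, so Z = 1.
A = 2 and Z = 1 is ²₁H — a deuteron.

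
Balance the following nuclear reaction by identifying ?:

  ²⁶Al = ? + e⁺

Conserve mass number: 26 = A + 0, so A = 26.
Conserve atomic number: 13 = Z + 1, so Z = 12.
Z = 12 is magnesium, so the species is ²⁶Mg.

Mg-26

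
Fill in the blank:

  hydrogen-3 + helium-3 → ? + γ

Conserve mass number: 3 + 3 = A + 0, so A = 6.
Conserve atomic number: 1 + 2 = Z + 0, so Z = 3.
Z = 3 is lithium, so the species is lithium-6.

Li-6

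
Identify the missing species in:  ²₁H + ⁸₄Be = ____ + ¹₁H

Conserve mass number: 2 + 8 = A + 1, so A = 9.
Conserve atomic number: 1 + 4 = Z + 1, so Z = 4.
Z = 4 is beryllium, so the species is ⁹₄Be.

Be-9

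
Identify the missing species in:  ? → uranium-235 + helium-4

Conserve mass number: A = 235 + 4, so A = 239.
Conserve atomic number: Z = 92 + 2, so Z = 94.
Z = 94 is plutonium, so the species is plutonium-239.

Pu-239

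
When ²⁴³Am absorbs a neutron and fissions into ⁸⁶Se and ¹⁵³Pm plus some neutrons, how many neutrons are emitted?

5

Conserve mass number: 244 = 86 + 153 + k, so k = 244 − 239 = 5.
Check atomic number: 95 = 34 + 61 + 0 = 95. ✓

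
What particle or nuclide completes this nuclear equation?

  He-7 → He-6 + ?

neutron

Conserve mass number: 7 = 6 + A, so A = 1.
Conserve atomic number: 2 = 2 + Z, so Z = 0.
A = 1 and Z = 0 is n — a neutron.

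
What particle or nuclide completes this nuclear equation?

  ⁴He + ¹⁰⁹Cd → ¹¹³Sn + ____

Conserve mass number: 4 + 109 = 113 + A, so A = 0.
Conserve atomic number: 2 + 48 = 50 + Z, so Z = 0.
A = 0 and Z = 0 is γ — a gamma ray.

gamma ray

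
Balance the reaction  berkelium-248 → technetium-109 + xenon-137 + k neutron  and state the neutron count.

Conserve mass number: 248 = 109 + 137 + k, so k = 248 − 246 = 2.
Check atomic number: 97 = 43 + 54 + 0 = 97. ✓

2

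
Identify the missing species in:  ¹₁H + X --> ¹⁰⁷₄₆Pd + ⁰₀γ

Rh-106

Conserve mass number: 1 + A = 107 + 0, so A = 106.
Conserve atomic number: 1 + Z = 46 + 0, so Z = 45.
Z = 45 is rhodium, so the species is ¹⁰⁶₄₅Rh.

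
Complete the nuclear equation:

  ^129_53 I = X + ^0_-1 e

Xe-129

Conserve mass number: 129 = A + 0, so A = 129.
Conserve atomic number: 53 = Z − 1, so Z = 54.
Z = 54 is xenon, so the species is ^129_54 Xe.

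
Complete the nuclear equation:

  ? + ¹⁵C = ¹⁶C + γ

neutron

Conserve mass number: A + 15 = 16 + 0, so A = 1.
Conserve atomic number: Z + 6 = 6 + 0, so Z = 0.
A = 1 and Z = 0 is ¹n — a neutron.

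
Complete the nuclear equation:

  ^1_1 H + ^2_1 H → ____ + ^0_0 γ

He-3

Conserve mass number: 1 + 2 = A + 0, so A = 3.
Conserve atomic number: 1 + 1 = Z + 0, so Z = 2.
Z = 2 is helium, so the species is ^3_2 He.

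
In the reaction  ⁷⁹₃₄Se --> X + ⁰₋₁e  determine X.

Br-79

Conserve mass number: 79 = A + 0, so A = 79.
Conserve atomic number: 34 = Z − 1, so Z = 35.
Z = 35 is bromine, so the species is ⁷⁹₃₅Br.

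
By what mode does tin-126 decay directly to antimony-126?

ΔA = 126 − 126 = 0; ΔZ = 51 − 50 = +1.
A is unchanged and Z rises by 1 — a neutron has become a proton (β⁻ decay).

beta-minus decay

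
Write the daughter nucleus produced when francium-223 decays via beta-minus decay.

Beta-minus decay: mass number changes by +0, atomic number by +1.
A: 223 = 223; Z: 87 + 1 = 88.
Z = 88 is radium, so the daughter is radium-223.

Ra-223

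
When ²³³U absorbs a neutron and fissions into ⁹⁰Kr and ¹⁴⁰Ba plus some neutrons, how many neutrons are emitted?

4

Conserve mass number: 234 = 90 + 140 + k, so k = 234 − 230 = 4.
Check atomic number: 92 = 36 + 56 + 0 = 92. ✓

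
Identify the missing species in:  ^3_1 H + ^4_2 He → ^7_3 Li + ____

gamma ray

Conserve mass number: 3 + 4 = 7 + A, so A = 0.
Conserve atomic number: 1 + 2 = 3 + Z, so Z = 0.
A = 0 and Z = 0 is ^0_0 γ — a gamma ray.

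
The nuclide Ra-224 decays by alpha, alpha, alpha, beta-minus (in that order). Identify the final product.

Start: (A, Z) = (224, 88).
After α: (220, 86).
After α: (216, 84).
After α: (212, 82).
After β⁻: (212, 83).
Z = 83 is bismuth.

Bi-212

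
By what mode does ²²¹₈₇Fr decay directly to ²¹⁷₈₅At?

alpha decay

ΔA = 217 − 221 = -4; ΔZ = 85 − 87 = -2.
A drops by 4 and Z drops by 2 — the signature of alpha emission.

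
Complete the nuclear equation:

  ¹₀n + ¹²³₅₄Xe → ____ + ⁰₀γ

Conserve mass number: 1 + 123 = A + 0, so A = 124.
Conserve atomic number: 0 + 54 = Z + 0, so Z = 54.
Z = 54 is xenon, so the species is ¹²⁴₅₄Xe.

Xe-124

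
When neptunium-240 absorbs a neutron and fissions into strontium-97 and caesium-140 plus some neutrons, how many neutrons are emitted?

Conserve mass number: 241 = 97 + 140 + k, so k = 241 − 237 = 4.
Check atomic number: 93 = 38 + 55 + 0 = 93. ✓

4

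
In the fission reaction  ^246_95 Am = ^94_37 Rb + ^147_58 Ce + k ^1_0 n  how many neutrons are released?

5

Conserve mass number: 246 = 94 + 147 + k, so k = 246 − 241 = 5.
Check atomic number: 95 = 37 + 58 + 0 = 95. ✓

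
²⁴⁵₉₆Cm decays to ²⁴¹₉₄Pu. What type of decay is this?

alpha decay

ΔA = 241 − 245 = -4; ΔZ = 94 − 96 = -2.
A drops by 4 and Z drops by 2 — the signature of alpha emission.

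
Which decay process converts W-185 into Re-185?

ΔA = 185 − 185 = 0; ΔZ = 75 − 74 = +1.
A is unchanged and Z rises by 1 — a neutron has become a proton (β⁻ decay).

beta-minus decay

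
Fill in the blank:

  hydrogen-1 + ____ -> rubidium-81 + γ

Kr-80

Conserve mass number: 1 + A = 81 + 0, so A = 80.
Conserve atomic number: 1 + Z = 37 + 0, so Z = 36.
Z = 36 is krypton, so the species is krypton-80.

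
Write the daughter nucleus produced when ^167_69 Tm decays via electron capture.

Electron capture: mass number changes by +0, atomic number by -1.
A: 167 = 167; Z: 69 − 1 = 68.
Z = 68 is erbium, so the daughter is ^167_68 Er.

Er-167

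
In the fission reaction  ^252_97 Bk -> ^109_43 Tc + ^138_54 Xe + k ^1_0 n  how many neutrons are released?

Conserve mass number: 252 = 109 + 138 + k, so k = 252 − 247 = 5.
Check atomic number: 97 = 43 + 54 + 0 = 97. ✓

5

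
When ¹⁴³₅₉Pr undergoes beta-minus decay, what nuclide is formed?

Nd-143

Beta-minus decay: mass number changes by +0, atomic number by +1.
A: 143 = 143; Z: 59 + 1 = 60.
Z = 60 is neodymium, so the daughter is ¹⁴³₆₀Nd.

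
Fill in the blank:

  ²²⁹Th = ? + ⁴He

Ra-225

Conserve mass number: 229 = A + 4, so A = 225.
Conserve atomic number: 90 = Z + 2, so Z = 88.
Z = 88 is radium, so the species is ²²⁵Ra.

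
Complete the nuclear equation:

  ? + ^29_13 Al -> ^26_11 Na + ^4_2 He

neutron

Conserve mass number: A + 29 = 26 + 4, so A = 1.
Conserve atomic number: Z + 13 = 11 + 2, so Z = 0.
A = 1 and Z = 0 is ^1_0 n — a neutron.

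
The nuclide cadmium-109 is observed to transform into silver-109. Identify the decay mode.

ΔA = 109 − 109 = 0; ΔZ = 47 − 48 = -1.
A is unchanged and Z drops by 1 — a proton has become a neutron (β⁺ emission or electron capture).

beta-plus decay or electron capture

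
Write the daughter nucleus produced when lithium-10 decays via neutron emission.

Li-9

Neutron emission: mass number changes by -1, atomic number by +0.
A: 10 − 1 = 9; Z: 3 = 3.
Z = 3 is lithium, so the daughter is lithium-9.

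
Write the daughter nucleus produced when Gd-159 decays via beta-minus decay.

Beta-minus decay: mass number changes by +0, atomic number by +1.
A: 159 = 159; Z: 64 + 1 = 65.
Z = 65 is terbium, so the daughter is Tb-159.

Tb-159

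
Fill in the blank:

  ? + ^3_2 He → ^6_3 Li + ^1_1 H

Conserve mass number: A + 3 = 6 + 1, so A = 4.
Conserve atomic number: Z + 2 = 3 + 1, so Z = 2.
A = 4 and Z = 2 is ^4_2 He — an alpha particle.

alpha particle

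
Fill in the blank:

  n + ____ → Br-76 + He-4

Conserve mass number: 1 + A = 76 + 4, so A = 79.
Conserve atomic number: 0 + Z = 35 + 2, so Z = 37.
Z = 37 is rubidium, so the species is Rb-79.

Rb-79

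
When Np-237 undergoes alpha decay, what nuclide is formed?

Pa-233

Alpha decay: mass number changes by -4, atomic number by -2.
A: 237 − 4 = 233; Z: 93 − 2 = 91.
Z = 91 is protactinium, so the daughter is Pa-233.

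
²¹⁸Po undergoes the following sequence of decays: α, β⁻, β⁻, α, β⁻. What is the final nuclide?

Bi-210

Start: (A, Z) = (218, 84).
After α: (214, 82).
After β⁻: (214, 83).
After β⁻: (214, 84).
After α: (210, 82).
After β⁻: (210, 83).
Z = 83 is bismuth.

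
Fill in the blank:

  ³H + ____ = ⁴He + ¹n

Conserve mass number: 3 + A = 4 + 1, so A = 2.
Conserve atomic number: 1 + Z = 2 + 0, so Z = 1.
A = 2 and Z = 1 is ²H — a deuteron.

deuteron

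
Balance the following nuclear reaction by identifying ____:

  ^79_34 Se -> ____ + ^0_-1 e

Conserve mass number: 79 = A + 0, so A = 79.
Conserve atomic number: 34 = Z − 1, so Z = 35.
Z = 35 is bromine, so the species is ^79_35 Br.

Br-79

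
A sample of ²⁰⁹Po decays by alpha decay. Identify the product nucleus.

Pb-205

Alpha decay: mass number changes by -4, atomic number by -2.
A: 209 − 4 = 205; Z: 84 − 2 = 82.
Z = 82 is lead, so the daughter is ²⁰⁵Pb.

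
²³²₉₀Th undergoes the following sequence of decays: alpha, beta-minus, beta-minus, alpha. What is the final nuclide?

Ra-224

Start: (A, Z) = (232, 90).
After α: (228, 88).
After β⁻: (228, 89).
After β⁻: (228, 90).
After α: (224, 88).
Z = 88 is radium.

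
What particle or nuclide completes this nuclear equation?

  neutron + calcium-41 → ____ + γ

Conserve mass number: 1 + 41 = A + 0, so A = 42.
Conserve atomic number: 0 + 20 = Z + 0, so Z = 20.
Z = 20 is calcium, so the species is calcium-42.

Ca-42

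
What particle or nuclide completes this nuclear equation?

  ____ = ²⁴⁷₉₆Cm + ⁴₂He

Cf-251

Conserve mass number: A = 247 + 4, so A = 251.
Conserve atomic number: Z = 96 + 2, so Z = 98.
Z = 98 is californium, so the species is ²⁵¹₉₈Cf.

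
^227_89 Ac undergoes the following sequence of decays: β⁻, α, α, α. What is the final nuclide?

Po-215

Start: (A, Z) = (227, 89).
After β⁻: (227, 90).
After α: (223, 88).
After α: (219, 86).
After α: (215, 84).
Z = 84 is polonium.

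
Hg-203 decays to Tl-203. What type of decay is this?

beta-minus decay

ΔA = 203 − 203 = 0; ΔZ = 81 − 80 = +1.
A is unchanged and Z rises by 1 — a neutron has become a proton (β⁻ decay).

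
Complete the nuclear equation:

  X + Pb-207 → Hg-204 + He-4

Conserve mass number: A + 207 = 204 + 4, so A = 1.
Conserve atomic number: Z + 82 = 80 + 2, so Z = 0.
A = 1 and Z = 0 is n — a neutron.

neutron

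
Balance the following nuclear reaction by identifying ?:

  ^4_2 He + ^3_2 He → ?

Be-7

Conserve mass number: 4 + 3 = A, so A = 7.
Conserve atomic number: 2 + 2 = Z, so Z = 4.
Z = 4 is beryllium, so the species is ^7_4 Be.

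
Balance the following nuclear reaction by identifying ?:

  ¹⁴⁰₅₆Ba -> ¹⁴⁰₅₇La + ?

beta-minus particle

Conserve mass number: 140 = 140 + A, so A = 0.
Conserve atomic number: 56 = 57 + Z, so Z = -1.
A = 0 and Z = -1 is ⁰₋₁e — a beta-minus particle.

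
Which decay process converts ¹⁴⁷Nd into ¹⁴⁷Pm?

beta-minus decay

ΔA = 147 − 147 = 0; ΔZ = 61 − 60 = +1.
A is unchanged and Z rises by 1 — a neutron has become a proton (β⁻ decay).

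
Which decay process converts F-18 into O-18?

ΔA = 18 − 18 = 0; ΔZ = 8 − 9 = -1.
A is unchanged and Z drops by 1 — a proton has become a neutron (β⁺ emission or electron capture).

beta-plus decay or electron capture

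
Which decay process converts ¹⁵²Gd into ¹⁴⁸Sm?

ΔA = 148 − 152 = -4; ΔZ = 62 − 64 = -2.
A drops by 4 and Z drops by 2 — the signature of alpha emission.

alpha decay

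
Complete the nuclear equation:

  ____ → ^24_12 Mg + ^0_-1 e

Na-24

Conserve mass number: A = 24 + 0, so A = 24.
Conserve atomic number: Z = 12 − 1, so Z = 11.
Z = 11 is sodium, so the species is ^24_11 Na.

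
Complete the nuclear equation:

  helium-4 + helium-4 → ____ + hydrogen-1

Conserve mass number: 4 + 4 = A + 1, so A = 7.
Conserve atomic number: 2 + 2 = Z + 1, so Z = 3.
Z = 3 is lithium, so the species is lithium-7.

Li-7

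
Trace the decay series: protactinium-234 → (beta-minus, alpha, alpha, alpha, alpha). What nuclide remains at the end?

Start: (A, Z) = (234, 91).
After β⁻: (234, 92).
After α: (230, 90).
After α: (226, 88).
After α: (222, 86).
After α: (218, 84).
Z = 84 is polonium.

Po-218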